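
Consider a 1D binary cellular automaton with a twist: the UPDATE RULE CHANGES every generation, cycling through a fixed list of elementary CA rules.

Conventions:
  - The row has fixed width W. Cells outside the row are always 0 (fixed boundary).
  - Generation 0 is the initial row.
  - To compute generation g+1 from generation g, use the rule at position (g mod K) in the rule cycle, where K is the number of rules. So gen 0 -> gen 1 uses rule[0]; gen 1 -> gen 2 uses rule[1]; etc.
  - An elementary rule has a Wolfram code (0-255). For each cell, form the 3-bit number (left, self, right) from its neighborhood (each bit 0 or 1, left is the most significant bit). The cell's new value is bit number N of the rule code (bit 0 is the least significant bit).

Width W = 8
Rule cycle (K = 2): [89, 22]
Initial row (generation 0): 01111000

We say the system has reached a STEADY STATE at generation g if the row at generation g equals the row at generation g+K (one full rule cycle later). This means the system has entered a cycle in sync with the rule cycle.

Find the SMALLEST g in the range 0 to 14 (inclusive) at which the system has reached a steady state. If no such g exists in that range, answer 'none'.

Answer: 6

Derivation:
Gen 0: 01111000
Gen 1 (rule 89): 01001111
Gen 2 (rule 22): 11110000
Gen 3 (rule 89): 10011111
Gen 4 (rule 22): 11100000
Gen 5 (rule 89): 10111111
Gen 6 (rule 22): 10000000
Gen 7 (rule 89): 01111111
Gen 8 (rule 22): 10000000
Gen 9 (rule 89): 01111111
Gen 10 (rule 22): 10000000
Gen 11 (rule 89): 01111111
Gen 12 (rule 22): 10000000
Gen 13 (rule 89): 01111111
Gen 14 (rule 22): 10000000
Gen 15 (rule 89): 01111111
Gen 16 (rule 22): 10000000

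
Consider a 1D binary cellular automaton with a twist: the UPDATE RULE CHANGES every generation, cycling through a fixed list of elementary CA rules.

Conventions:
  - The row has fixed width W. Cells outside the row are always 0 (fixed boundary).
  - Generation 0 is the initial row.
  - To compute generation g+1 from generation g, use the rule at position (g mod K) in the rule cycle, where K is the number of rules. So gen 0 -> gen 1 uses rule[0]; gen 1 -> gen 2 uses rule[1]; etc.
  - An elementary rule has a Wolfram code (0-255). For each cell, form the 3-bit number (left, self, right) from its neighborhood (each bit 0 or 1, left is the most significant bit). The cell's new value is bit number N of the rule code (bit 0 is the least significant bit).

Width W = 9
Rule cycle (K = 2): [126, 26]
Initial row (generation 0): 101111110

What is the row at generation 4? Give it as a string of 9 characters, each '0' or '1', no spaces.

Answer: 100000000

Derivation:
Gen 0: 101111110
Gen 1 (rule 126): 111000011
Gen 2 (rule 26): 100100110
Gen 3 (rule 126): 111111111
Gen 4 (rule 26): 100000000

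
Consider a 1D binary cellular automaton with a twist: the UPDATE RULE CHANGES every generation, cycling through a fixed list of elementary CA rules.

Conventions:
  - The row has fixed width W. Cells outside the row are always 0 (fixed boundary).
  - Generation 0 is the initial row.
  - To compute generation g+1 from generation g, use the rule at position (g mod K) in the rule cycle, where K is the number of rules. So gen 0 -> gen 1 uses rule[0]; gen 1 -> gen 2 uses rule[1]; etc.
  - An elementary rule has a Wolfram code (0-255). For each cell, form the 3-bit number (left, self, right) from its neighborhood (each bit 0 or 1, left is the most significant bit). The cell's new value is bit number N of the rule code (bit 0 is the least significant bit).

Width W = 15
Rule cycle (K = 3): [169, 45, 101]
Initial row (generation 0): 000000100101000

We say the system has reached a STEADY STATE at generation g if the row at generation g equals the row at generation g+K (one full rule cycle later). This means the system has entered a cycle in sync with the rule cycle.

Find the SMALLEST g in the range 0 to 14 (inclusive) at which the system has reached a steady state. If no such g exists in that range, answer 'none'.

Answer: none

Derivation:
Gen 0: 000000100101000
Gen 1 (rule 169): 111110000010011
Gen 2 (rule 45): 100000111010010
Gen 3 (rule 101): 101110001110010
Gen 4 (rule 169): 011100101100000
Gen 5 (rule 45): 010000111001111
Gen 6 (rule 101): 010110001000001
Gen 7 (rule 169): 001100100011100
Gen 8 (rule 45): 101000101010001
Gen 9 (rule 101): 111010111110101
Gen 10 (rule 169): 110101111101010
Gen 11 (rule 45): 101111000011110
Gen 12 (rule 101): 110001011000010
Gen 13 (rule 169): 100100110011000
Gen 14 (rule 45): 100100100010011
Gen 15 (rule 101): 100100101010001
Gen 16 (rule 169): 000000010100100
Gen 17 (rule 45): 111111011100101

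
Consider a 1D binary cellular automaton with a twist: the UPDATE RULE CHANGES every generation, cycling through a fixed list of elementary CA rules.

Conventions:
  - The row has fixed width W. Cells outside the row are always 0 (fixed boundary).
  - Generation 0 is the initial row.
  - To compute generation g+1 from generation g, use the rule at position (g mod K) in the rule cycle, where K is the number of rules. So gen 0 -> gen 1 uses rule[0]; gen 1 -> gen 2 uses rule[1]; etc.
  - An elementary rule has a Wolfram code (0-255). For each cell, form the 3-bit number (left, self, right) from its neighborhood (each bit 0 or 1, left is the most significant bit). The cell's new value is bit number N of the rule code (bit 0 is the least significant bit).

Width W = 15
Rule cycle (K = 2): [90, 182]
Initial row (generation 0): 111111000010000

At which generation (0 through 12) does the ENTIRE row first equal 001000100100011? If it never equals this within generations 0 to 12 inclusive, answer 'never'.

Gen 0: 111111000010000
Gen 1 (rule 90): 100001100101000
Gen 2 (rule 182): 110010011111100
Gen 3 (rule 90): 111101110000110
Gen 4 (rule 182): 011010101001001
Gen 5 (rule 90): 111000000110110
Gen 6 (rule 182): 010100001001001
Gen 7 (rule 90): 100010010110110
Gen 8 (rule 182): 110111111001001
Gen 9 (rule 90): 110100001110110
Gen 10 (rule 182): 001110010101001
Gen 11 (rule 90): 011011100000110
Gen 12 (rule 182): 100101010001001

Answer: never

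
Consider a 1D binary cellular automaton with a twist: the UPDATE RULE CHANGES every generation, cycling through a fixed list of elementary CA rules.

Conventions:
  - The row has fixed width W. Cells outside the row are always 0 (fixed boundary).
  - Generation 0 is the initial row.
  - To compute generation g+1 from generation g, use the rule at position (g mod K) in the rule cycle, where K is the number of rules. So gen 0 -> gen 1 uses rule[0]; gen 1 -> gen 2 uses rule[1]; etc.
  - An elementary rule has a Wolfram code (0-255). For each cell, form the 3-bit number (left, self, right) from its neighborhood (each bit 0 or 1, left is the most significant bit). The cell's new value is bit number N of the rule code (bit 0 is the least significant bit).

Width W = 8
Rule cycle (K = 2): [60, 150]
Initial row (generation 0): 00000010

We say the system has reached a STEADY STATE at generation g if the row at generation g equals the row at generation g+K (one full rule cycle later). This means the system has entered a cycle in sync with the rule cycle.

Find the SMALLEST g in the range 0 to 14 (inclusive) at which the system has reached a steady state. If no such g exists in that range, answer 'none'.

Answer: none

Derivation:
Gen 0: 00000010
Gen 1 (rule 60): 00000011
Gen 2 (rule 150): 00000100
Gen 3 (rule 60): 00000110
Gen 4 (rule 150): 00001001
Gen 5 (rule 60): 00001101
Gen 6 (rule 150): 00010001
Gen 7 (rule 60): 00011001
Gen 8 (rule 150): 00100111
Gen 9 (rule 60): 00110100
Gen 10 (rule 150): 01000110
Gen 11 (rule 60): 01100101
Gen 12 (rule 150): 10011101
Gen 13 (rule 60): 11010011
Gen 14 (rule 150): 00011100
Gen 15 (rule 60): 00010010
Gen 16 (rule 150): 00111111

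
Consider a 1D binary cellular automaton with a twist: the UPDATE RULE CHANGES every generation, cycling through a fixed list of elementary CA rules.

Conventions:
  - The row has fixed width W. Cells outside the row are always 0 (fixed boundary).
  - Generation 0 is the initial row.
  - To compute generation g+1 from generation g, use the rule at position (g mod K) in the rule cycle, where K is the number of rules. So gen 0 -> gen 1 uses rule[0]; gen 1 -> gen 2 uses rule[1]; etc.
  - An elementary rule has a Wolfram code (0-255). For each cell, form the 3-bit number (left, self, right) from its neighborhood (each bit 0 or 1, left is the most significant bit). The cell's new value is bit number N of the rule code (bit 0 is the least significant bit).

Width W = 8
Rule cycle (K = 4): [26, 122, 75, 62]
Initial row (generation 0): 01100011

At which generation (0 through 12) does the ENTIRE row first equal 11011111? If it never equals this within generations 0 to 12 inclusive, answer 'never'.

Answer: never

Derivation:
Gen 0: 01100011
Gen 1 (rule 26): 11010110
Gen 2 (rule 122): 11101111
Gen 3 (rule 75): 10101001
Gen 4 (rule 62): 11111111
Gen 5 (rule 26): 10000000
Gen 6 (rule 122): 01000000
Gen 7 (rule 75): 10011111
Gen 8 (rule 62): 11110000
Gen 9 (rule 26): 10001000
Gen 10 (rule 122): 01010100
Gen 11 (rule 75): 10000001
Gen 12 (rule 62): 11000011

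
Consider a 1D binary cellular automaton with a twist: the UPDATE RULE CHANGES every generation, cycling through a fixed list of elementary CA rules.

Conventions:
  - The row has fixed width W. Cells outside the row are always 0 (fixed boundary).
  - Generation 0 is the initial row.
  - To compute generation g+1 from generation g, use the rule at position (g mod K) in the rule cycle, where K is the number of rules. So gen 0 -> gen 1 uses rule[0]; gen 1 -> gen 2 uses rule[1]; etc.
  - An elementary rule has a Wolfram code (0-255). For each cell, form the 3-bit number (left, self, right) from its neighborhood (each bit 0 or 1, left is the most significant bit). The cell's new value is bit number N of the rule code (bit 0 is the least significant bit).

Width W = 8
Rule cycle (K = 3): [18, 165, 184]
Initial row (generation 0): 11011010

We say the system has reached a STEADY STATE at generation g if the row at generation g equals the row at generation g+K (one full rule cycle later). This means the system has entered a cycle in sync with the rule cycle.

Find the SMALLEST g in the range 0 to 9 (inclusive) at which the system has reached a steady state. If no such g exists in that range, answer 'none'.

Gen 0: 11011010
Gen 1 (rule 18): 00000001
Gen 2 (rule 165): 11111101
Gen 3 (rule 184): 11111010
Gen 4 (rule 18): 00000001
Gen 5 (rule 165): 11111101
Gen 6 (rule 184): 11111010
Gen 7 (rule 18): 00000001
Gen 8 (rule 165): 11111101
Gen 9 (rule 184): 11111010
Gen 10 (rule 18): 00000001
Gen 11 (rule 165): 11111101
Gen 12 (rule 184): 11111010

Answer: 1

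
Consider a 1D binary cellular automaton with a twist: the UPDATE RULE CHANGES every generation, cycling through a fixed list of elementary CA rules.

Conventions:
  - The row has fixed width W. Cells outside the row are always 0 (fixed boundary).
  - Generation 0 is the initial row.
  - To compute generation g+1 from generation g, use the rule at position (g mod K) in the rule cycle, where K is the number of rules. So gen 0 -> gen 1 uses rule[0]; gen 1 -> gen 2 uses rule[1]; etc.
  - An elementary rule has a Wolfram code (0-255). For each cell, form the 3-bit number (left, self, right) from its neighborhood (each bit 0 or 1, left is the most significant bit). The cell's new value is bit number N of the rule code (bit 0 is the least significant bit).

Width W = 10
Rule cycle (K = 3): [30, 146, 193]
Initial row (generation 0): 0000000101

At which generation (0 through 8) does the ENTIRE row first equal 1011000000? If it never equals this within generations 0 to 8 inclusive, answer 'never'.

Gen 0: 0000000101
Gen 1 (rule 30): 0000001101
Gen 2 (rule 146): 0000010000
Gen 3 (rule 193): 1111000111
Gen 4 (rule 30): 1000101100
Gen 5 (rule 146): 0101000010
Gen 6 (rule 193): 0000011000
Gen 7 (rule 30): 0000110100
Gen 8 (rule 146): 0001000010

Answer: never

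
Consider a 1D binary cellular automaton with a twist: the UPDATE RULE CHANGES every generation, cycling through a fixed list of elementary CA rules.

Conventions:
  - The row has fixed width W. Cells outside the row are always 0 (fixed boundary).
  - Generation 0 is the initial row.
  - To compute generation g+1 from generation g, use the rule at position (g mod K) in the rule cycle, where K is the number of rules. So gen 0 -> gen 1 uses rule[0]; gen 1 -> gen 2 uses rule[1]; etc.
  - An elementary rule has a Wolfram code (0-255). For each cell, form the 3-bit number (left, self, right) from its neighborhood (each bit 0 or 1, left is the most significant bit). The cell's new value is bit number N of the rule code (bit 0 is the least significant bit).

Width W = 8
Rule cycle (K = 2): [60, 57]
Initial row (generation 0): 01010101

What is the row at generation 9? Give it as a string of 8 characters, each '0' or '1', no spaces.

Gen 0: 01010101
Gen 1 (rule 60): 01111111
Gen 2 (rule 57): 01000000
Gen 3 (rule 60): 01100000
Gen 4 (rule 57): 01011111
Gen 5 (rule 60): 01110000
Gen 6 (rule 57): 01001111
Gen 7 (rule 60): 01101000
Gen 8 (rule 57): 01010111
Gen 9 (rule 60): 01111100

Answer: 01111100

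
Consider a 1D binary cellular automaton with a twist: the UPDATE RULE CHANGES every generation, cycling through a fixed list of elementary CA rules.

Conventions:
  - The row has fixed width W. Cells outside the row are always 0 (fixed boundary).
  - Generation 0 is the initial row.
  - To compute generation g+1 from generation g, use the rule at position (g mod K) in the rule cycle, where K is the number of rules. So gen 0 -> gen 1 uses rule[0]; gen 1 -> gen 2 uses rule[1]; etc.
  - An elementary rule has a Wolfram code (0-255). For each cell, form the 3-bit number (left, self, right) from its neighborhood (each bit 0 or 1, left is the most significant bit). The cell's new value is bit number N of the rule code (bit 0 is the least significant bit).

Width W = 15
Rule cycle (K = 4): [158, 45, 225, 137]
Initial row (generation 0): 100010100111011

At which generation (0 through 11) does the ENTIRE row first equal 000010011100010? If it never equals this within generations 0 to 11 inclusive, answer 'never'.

Answer: 8

Derivation:
Gen 0: 100010100111011
Gen 1 (rule 158): 110110111110010
Gen 2 (rule 45): 101101100000010
Gen 3 (rule 225): 010110101111000
Gen 4 (rule 137): 000100001110011
Gen 5 (rule 158): 001110011101110
Gen 6 (rule 45): 101000010011000
Gen 7 (rule 225): 010011000001011
Gen 8 (rule 137): 000010011100010
Gen 9 (rule 158): 000111111010111
Gen 10 (rule 45): 110100000111100
Gen 11 (rule 225): 011001110011101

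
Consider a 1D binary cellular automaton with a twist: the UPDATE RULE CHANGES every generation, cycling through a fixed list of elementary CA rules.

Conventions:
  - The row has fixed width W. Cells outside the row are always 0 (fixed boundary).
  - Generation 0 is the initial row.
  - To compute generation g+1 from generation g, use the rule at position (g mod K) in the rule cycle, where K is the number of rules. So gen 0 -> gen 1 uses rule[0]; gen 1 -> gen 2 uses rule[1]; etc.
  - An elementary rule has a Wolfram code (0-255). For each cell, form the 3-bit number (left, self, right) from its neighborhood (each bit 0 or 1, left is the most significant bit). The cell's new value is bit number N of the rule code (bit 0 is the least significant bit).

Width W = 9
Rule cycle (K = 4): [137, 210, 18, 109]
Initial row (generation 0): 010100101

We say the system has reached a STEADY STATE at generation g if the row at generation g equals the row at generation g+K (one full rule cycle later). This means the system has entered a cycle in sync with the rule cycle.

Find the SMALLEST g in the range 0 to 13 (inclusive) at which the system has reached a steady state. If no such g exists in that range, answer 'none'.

Gen 0: 010100101
Gen 1 (rule 137): 000000000
Gen 2 (rule 210): 000000000
Gen 3 (rule 18): 000000000
Gen 4 (rule 109): 111111111
Gen 5 (rule 137): 111111110
Gen 6 (rule 210): 011111111
Gen 7 (rule 18): 100000000
Gen 8 (rule 109): 101111111
Gen 9 (rule 137): 001111110
Gen 10 (rule 210): 010111111
Gen 11 (rule 18): 100000000
Gen 12 (rule 109): 101111111
Gen 13 (rule 137): 001111110
Gen 14 (rule 210): 010111111
Gen 15 (rule 18): 100000000
Gen 16 (rule 109): 101111111
Gen 17 (rule 137): 001111110

Answer: 7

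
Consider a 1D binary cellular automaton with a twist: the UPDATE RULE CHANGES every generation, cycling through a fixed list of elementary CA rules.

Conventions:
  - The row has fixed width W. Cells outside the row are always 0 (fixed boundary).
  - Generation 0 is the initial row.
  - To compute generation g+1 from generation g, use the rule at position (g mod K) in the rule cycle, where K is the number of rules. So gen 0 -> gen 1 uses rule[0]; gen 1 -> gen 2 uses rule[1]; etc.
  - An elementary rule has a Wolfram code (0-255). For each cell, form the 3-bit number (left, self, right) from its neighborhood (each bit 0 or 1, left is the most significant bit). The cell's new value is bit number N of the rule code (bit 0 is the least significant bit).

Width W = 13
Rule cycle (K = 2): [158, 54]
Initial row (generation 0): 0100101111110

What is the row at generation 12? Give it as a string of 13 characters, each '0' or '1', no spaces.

Gen 0: 0100101111110
Gen 1 (rule 158): 1111101111101
Gen 2 (rule 54): 0000010000011
Gen 3 (rule 158): 0000111000110
Gen 4 (rule 54): 0001000101001
Gen 5 (rule 158): 0011101101111
Gen 6 (rule 54): 0100010010000
Gen 7 (rule 158): 1110111111000
Gen 8 (rule 54): 0001000000100
Gen 9 (rule 158): 0011100001110
Gen 10 (rule 54): 0100010010001
Gen 11 (rule 158): 1110111111011
Gen 12 (rule 54): 0001000000100

Answer: 0001000000100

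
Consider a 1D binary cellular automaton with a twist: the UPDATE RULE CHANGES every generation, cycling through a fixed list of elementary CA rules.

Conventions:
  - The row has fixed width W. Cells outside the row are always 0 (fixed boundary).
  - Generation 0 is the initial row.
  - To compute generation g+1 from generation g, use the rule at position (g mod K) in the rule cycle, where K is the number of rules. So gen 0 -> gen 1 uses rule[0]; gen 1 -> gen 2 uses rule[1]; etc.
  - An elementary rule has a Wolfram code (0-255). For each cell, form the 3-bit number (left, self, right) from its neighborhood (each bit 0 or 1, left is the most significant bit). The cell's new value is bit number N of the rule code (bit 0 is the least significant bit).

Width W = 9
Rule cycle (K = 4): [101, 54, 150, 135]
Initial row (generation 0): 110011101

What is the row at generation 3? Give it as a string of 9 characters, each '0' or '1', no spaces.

Answer: 010111100

Derivation:
Gen 0: 110011101
Gen 1 (rule 101): 010000111
Gen 2 (rule 54): 111001000
Gen 3 (rule 150): 010111100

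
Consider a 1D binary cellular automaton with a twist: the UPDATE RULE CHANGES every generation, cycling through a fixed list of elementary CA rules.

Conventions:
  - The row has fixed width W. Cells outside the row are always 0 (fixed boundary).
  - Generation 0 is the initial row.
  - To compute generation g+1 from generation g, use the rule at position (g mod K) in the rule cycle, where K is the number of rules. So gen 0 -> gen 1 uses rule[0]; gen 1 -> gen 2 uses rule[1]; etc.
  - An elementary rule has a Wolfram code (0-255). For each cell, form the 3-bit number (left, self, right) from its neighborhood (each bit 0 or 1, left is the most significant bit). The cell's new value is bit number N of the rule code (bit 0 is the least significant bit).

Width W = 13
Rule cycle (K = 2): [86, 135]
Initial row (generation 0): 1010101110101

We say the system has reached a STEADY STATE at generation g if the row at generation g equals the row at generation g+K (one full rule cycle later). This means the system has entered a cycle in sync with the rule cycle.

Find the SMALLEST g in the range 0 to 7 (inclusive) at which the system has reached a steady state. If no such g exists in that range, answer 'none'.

Gen 0: 1010101110101
Gen 1 (rule 86): 1010100010101
Gen 2 (rule 135): 1010101110101
Gen 3 (rule 86): 1010100010101
Gen 4 (rule 135): 1010101110101
Gen 5 (rule 86): 1010100010101
Gen 6 (rule 135): 1010101110101
Gen 7 (rule 86): 1010100010101
Gen 8 (rule 135): 1010101110101
Gen 9 (rule 86): 1010100010101

Answer: 0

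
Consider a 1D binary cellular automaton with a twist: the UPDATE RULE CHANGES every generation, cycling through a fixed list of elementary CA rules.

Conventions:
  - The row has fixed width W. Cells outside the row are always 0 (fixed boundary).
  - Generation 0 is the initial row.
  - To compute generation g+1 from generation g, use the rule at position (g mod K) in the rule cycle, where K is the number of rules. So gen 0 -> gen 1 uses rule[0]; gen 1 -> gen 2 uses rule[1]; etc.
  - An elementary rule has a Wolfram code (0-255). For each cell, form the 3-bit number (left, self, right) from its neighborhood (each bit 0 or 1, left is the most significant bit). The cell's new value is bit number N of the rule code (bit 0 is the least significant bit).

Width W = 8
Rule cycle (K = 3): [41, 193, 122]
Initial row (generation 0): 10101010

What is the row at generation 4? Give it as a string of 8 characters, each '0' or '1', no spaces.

Answer: 11111000

Derivation:
Gen 0: 10101010
Gen 1 (rule 41): 01010100
Gen 2 (rule 193): 00000001
Gen 3 (rule 122): 00000010
Gen 4 (rule 41): 11111000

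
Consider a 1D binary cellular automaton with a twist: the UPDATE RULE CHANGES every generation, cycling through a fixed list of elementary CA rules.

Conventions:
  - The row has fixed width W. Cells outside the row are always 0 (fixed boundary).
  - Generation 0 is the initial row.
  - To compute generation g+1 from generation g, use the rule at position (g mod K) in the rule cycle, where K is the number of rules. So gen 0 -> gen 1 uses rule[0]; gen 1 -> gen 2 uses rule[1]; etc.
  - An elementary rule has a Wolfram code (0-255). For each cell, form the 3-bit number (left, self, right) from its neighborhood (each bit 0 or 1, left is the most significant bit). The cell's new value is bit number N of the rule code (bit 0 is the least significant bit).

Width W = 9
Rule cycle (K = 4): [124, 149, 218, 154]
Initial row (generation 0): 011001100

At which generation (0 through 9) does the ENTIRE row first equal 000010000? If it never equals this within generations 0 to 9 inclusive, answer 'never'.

Answer: never

Derivation:
Gen 0: 011001100
Gen 1 (rule 124): 011101110
Gen 2 (rule 149): 001000101
Gen 3 (rule 218): 010101000
Gen 4 (rule 154): 100000100
Gen 5 (rule 124): 110000110
Gen 6 (rule 149): 001110001
Gen 7 (rule 218): 011111010
Gen 8 (rule 154): 111110001
Gen 9 (rule 124): 100011001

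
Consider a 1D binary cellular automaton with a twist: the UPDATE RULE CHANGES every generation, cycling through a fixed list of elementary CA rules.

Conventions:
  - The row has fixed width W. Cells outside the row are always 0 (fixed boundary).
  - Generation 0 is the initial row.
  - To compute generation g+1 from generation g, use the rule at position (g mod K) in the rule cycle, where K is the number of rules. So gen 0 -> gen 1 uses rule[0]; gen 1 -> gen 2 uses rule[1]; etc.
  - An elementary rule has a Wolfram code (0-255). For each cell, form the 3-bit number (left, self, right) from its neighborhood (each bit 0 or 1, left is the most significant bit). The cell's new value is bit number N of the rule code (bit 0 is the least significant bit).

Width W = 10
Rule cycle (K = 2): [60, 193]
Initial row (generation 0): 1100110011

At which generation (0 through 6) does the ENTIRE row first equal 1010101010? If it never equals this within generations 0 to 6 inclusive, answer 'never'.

Answer: 1

Derivation:
Gen 0: 1100110011
Gen 1 (rule 60): 1010101010
Gen 2 (rule 193): 0000000000
Gen 3 (rule 60): 0000000000
Gen 4 (rule 193): 1111111111
Gen 5 (rule 60): 1000000000
Gen 6 (rule 193): 0011111111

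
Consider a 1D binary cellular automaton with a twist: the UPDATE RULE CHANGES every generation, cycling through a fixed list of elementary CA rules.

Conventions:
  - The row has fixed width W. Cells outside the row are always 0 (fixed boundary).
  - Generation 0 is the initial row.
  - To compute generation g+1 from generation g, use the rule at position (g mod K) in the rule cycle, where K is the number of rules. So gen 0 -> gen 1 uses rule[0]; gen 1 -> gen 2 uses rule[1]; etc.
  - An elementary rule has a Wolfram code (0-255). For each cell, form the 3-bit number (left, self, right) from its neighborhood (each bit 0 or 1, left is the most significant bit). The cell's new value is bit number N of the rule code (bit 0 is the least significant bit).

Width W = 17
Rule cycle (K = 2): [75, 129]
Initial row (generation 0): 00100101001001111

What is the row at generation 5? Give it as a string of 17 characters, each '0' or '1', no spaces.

Answer: 11000010111000010

Derivation:
Gen 0: 00100101001001111
Gen 1 (rule 75): 11001000010011001
Gen 2 (rule 129): 00000011000000000
Gen 3 (rule 75): 11111111011111111
Gen 4 (rule 129): 01111110001111110
Gen 5 (rule 75): 11000010111000010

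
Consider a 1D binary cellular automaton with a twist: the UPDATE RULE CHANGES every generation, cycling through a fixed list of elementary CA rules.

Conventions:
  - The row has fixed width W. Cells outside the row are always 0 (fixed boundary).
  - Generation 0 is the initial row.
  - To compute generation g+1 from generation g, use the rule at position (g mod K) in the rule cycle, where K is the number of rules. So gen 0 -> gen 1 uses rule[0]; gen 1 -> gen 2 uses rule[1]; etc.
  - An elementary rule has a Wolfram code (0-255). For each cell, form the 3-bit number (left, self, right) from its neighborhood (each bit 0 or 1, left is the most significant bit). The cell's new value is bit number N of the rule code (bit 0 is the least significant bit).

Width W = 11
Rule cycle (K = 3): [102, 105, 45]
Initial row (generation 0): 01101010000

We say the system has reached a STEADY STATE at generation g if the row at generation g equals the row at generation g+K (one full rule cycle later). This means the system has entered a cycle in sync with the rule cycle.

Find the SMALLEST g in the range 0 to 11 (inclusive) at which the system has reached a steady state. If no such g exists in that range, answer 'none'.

Answer: none

Derivation:
Gen 0: 01101010000
Gen 1 (rule 102): 10111110000
Gen 2 (rule 105): 01100010111
Gen 3 (rule 45): 01001011100
Gen 4 (rule 102): 11011100100
Gen 5 (rule 105): 11110100001
Gen 6 (rule 45): 10001101101
Gen 7 (rule 102): 10010110111
Gen 8 (rule 105): 00001111101
Gen 9 (rule 45): 11101000011
Gen 10 (rule 102): 00111000101
Gen 11 (rule 105): 10101010010
Gen 12 (rule 45): 11111110010
Gen 13 (rule 102): 00000010110
Gen 14 (rule 105): 11111001110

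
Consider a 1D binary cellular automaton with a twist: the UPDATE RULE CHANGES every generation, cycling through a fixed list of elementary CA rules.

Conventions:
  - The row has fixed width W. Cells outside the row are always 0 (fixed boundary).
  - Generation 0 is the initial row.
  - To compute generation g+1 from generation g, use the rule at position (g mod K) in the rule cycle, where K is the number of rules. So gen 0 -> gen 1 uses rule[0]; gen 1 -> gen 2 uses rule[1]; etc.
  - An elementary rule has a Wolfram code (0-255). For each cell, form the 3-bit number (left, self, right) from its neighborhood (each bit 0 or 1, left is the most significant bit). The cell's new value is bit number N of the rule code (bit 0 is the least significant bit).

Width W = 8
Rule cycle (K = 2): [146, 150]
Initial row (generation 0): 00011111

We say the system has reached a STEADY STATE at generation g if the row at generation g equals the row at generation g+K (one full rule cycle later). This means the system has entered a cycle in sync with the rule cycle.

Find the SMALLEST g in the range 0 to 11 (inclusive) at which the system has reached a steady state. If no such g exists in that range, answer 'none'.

Answer: 10

Derivation:
Gen 0: 00011111
Gen 1 (rule 146): 00101110
Gen 2 (rule 150): 01100101
Gen 3 (rule 146): 10011000
Gen 4 (rule 150): 11100100
Gen 5 (rule 146): 01011010
Gen 6 (rule 150): 11000011
Gen 7 (rule 146): 00100100
Gen 8 (rule 150): 01111110
Gen 9 (rule 146): 10111101
Gen 10 (rule 150): 10011001
Gen 11 (rule 146): 01100110
Gen 12 (rule 150): 10011001
Gen 13 (rule 146): 01100110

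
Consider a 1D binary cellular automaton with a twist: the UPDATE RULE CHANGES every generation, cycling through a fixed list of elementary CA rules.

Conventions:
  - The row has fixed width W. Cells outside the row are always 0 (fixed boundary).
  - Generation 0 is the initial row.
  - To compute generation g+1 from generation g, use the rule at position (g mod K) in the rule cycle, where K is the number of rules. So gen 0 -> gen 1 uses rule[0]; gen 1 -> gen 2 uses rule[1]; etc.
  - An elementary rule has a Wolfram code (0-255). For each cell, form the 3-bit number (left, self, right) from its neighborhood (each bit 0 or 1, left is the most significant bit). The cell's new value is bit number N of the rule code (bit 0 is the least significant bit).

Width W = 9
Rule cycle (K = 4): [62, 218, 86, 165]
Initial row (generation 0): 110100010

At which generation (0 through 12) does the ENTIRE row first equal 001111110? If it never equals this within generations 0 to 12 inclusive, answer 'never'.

Answer: never

Derivation:
Gen 0: 110100010
Gen 1 (rule 62): 101110111
Gen 2 (rule 218): 001110111
Gen 3 (rule 86): 010010001
Gen 4 (rule 165): 010010101
Gen 5 (rule 62): 111111111
Gen 6 (rule 218): 111111111
Gen 7 (rule 86): 000000001
Gen 8 (rule 165): 111111101
Gen 9 (rule 62): 100000011
Gen 10 (rule 218): 010000111
Gen 11 (rule 86): 111001001
Gen 12 (rule 165): 010001001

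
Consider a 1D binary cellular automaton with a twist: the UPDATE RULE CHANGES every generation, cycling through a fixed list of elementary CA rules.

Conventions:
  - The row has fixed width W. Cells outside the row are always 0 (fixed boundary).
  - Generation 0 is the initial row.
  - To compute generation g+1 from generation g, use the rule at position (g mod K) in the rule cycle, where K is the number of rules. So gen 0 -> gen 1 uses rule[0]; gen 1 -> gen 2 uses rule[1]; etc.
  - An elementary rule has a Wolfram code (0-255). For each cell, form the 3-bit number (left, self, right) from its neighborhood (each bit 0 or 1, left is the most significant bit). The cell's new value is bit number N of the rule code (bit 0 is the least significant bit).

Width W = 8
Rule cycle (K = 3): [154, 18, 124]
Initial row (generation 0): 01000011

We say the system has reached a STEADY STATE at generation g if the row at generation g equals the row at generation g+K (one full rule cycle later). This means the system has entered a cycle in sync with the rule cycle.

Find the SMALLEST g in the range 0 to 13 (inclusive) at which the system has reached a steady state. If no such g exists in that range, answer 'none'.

Answer: 8

Derivation:
Gen 0: 01000011
Gen 1 (rule 154): 10100110
Gen 2 (rule 18): 00011001
Gen 3 (rule 124): 00011101
Gen 4 (rule 154): 00111000
Gen 5 (rule 18): 01000100
Gen 6 (rule 124): 01100110
Gen 7 (rule 154): 11011101
Gen 8 (rule 18): 00000000
Gen 9 (rule 124): 00000000
Gen 10 (rule 154): 00000000
Gen 11 (rule 18): 00000000
Gen 12 (rule 124): 00000000
Gen 13 (rule 154): 00000000
Gen 14 (rule 18): 00000000
Gen 15 (rule 124): 00000000
Gen 16 (rule 154): 00000000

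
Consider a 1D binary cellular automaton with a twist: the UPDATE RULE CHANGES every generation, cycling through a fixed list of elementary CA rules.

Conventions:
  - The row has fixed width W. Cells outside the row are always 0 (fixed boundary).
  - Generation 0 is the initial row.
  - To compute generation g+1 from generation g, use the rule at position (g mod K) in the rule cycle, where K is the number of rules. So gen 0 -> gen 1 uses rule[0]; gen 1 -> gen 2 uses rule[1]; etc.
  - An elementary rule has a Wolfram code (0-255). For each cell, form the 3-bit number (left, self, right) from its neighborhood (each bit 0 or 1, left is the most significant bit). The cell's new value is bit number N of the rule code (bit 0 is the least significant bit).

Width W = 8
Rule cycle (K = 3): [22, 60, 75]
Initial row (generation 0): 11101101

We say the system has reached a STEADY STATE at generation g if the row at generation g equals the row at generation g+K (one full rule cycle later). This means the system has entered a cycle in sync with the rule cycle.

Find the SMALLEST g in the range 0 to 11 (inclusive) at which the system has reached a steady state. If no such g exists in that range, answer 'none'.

Gen 0: 11101101
Gen 1 (rule 22): 00000001
Gen 2 (rule 60): 00000001
Gen 3 (rule 75): 11111110
Gen 4 (rule 22): 00000001
Gen 5 (rule 60): 00000001
Gen 6 (rule 75): 11111110
Gen 7 (rule 22): 00000001
Gen 8 (rule 60): 00000001
Gen 9 (rule 75): 11111110
Gen 10 (rule 22): 00000001
Gen 11 (rule 60): 00000001
Gen 12 (rule 75): 11111110
Gen 13 (rule 22): 00000001
Gen 14 (rule 60): 00000001

Answer: 1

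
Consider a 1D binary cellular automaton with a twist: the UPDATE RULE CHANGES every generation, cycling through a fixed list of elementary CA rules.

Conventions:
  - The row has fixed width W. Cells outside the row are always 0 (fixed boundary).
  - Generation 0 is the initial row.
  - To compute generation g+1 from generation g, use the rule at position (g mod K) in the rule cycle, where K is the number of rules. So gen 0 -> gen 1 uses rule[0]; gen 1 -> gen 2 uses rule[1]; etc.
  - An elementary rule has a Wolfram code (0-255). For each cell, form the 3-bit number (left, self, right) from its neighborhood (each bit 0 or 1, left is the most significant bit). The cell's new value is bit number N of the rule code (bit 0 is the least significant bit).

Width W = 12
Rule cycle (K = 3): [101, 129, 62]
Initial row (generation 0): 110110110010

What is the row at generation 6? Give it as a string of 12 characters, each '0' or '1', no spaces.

Answer: 110000000001

Derivation:
Gen 0: 110110110010
Gen 1 (rule 101): 011011010010
Gen 2 (rule 129): 000000000000
Gen 3 (rule 62): 000000000000
Gen 4 (rule 101): 111111111111
Gen 5 (rule 129): 011111111110
Gen 6 (rule 62): 110000000001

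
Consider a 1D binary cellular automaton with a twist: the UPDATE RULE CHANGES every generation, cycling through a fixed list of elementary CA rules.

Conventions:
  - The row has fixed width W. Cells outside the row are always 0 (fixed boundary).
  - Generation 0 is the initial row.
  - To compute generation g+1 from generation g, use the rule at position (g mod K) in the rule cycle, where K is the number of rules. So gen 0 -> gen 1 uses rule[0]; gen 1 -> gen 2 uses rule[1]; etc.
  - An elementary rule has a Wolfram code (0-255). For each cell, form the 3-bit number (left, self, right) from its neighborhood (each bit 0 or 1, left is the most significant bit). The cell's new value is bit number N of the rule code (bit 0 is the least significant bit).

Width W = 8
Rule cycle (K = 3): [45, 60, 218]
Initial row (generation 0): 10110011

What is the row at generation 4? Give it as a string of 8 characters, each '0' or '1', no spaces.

Gen 0: 10110011
Gen 1 (rule 45): 11100010
Gen 2 (rule 60): 10010011
Gen 3 (rule 218): 01101111
Gen 4 (rule 45): 01011000

Answer: 01011000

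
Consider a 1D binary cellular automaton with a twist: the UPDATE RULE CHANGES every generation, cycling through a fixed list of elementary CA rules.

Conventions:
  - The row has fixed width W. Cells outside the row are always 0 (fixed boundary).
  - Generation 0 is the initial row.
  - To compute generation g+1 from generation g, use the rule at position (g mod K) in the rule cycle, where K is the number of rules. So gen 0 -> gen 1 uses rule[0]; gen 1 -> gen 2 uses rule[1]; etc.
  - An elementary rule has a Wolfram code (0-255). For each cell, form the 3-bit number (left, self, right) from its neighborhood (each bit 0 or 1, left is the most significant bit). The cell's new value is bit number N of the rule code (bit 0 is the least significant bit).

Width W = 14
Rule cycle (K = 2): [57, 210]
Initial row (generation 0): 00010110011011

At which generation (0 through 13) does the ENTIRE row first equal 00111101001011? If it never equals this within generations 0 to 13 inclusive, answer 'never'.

Gen 0: 00010110011011
Gen 1 (rule 57): 11001101010110
Gen 2 (rule 210): 01110100000011
Gen 3 (rule 57): 01001011111010
Gen 4 (rule 210): 10110001111001
Gen 5 (rule 57): 01101101000100
Gen 6 (rule 210): 10100100101010
Gen 7 (rule 57): 01010010010101
Gen 8 (rule 210): 10001101100000
Gen 9 (rule 57): 01101011011111
Gen 10 (rule 210): 10100001001111
Gen 11 (rule 57): 01011100101000
Gen 12 (rule 210): 10001111000100
Gen 13 (rule 57): 01101000110011

Answer: never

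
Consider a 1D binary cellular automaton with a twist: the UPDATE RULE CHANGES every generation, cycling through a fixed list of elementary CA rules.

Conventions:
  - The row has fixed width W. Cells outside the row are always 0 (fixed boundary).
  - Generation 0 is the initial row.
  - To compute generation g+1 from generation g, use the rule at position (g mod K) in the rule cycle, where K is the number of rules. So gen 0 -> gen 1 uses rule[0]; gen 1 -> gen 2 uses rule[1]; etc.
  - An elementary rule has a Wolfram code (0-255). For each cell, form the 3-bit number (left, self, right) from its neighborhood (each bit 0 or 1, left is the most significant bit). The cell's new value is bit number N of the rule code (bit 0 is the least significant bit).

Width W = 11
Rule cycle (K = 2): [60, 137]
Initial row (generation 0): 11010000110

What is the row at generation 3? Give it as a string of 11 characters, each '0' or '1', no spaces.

Gen 0: 11010000110
Gen 1 (rule 60): 10111000101
Gen 2 (rule 137): 00110010000
Gen 3 (rule 60): 00101011000

Answer: 00101011000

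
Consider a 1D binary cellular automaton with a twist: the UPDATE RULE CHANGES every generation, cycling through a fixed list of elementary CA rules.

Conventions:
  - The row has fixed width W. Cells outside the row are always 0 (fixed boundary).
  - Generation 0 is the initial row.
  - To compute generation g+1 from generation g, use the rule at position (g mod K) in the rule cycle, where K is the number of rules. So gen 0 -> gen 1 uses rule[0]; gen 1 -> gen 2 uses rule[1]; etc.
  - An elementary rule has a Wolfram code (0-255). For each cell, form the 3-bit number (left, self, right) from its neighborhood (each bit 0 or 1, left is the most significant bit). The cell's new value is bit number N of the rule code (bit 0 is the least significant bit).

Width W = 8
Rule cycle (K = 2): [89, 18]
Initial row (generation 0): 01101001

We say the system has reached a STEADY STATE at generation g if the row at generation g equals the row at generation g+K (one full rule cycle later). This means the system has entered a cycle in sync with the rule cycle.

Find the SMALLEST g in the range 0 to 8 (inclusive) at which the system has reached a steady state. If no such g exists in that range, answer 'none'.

Answer: 6

Derivation:
Gen 0: 01101001
Gen 1 (rule 89): 01100100
Gen 2 (rule 18): 10011010
Gen 3 (rule 89): 01011001
Gen 4 (rule 18): 10000110
Gen 5 (rule 89): 01110111
Gen 6 (rule 18): 10000000
Gen 7 (rule 89): 01111111
Gen 8 (rule 18): 10000000
Gen 9 (rule 89): 01111111
Gen 10 (rule 18): 10000000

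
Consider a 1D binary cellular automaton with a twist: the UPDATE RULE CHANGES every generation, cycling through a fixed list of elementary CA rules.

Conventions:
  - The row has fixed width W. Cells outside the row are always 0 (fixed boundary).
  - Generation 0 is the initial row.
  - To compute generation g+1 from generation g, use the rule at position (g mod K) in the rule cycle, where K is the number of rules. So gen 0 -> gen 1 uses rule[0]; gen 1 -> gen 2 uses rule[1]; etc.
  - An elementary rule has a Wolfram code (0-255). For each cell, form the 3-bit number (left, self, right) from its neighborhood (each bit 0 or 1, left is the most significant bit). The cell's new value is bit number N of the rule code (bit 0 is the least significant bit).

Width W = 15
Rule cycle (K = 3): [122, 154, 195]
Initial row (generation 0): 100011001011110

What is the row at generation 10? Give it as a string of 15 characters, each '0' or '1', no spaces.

Gen 0: 100011001011110
Gen 1 (rule 122): 010111110110011
Gen 2 (rule 154): 100111100101110
Gen 3 (rule 195): 001011101000110
Gen 4 (rule 122): 010110110101111
Gen 5 (rule 154): 100100100001110
Gen 6 (rule 195): 001001001110110
Gen 7 (rule 122): 010110111011111
Gen 8 (rule 154): 100100110011110
Gen 9 (rule 195): 001001010101110
Gen 10 (rule 122): 010110101011011

Answer: 010110101011011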